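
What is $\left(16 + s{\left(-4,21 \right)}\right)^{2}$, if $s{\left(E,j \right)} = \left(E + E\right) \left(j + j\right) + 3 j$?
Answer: $66049$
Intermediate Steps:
$s{\left(E,j \right)} = 3 j + 4 E j$ ($s{\left(E,j \right)} = 2 E 2 j + 3 j = 4 E j + 3 j = 3 j + 4 E j$)
$\left(16 + s{\left(-4,21 \right)}\right)^{2} = \left(16 + 21 \left(3 + 4 \left(-4\right)\right)\right)^{2} = \left(16 + 21 \left(3 - 16\right)\right)^{2} = \left(16 + 21 \left(-13\right)\right)^{2} = \left(16 - 273\right)^{2} = \left(-257\right)^{2} = 66049$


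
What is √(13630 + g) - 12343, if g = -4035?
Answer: -12343 + √9595 ≈ -12245.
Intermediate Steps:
√(13630 + g) - 12343 = √(13630 - 4035) - 12343 = √9595 - 12343 = -12343 + √9595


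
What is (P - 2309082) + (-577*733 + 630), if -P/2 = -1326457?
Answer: -78479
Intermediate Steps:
P = 2652914 (P = -2*(-1326457) = 2652914)
(P - 2309082) + (-577*733 + 630) = (2652914 - 2309082) + (-577*733 + 630) = 343832 + (-422941 + 630) = 343832 - 422311 = -78479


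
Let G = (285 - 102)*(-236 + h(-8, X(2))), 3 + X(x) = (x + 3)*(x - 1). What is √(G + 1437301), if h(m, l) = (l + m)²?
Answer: √1400701 ≈ 1183.5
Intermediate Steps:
X(x) = -3 + (-1 + x)*(3 + x) (X(x) = -3 + (x + 3)*(x - 1) = -3 + (3 + x)*(-1 + x) = -3 + (-1 + x)*(3 + x))
G = -36600 (G = (285 - 102)*(-236 + ((-6 + 2² + 2*2) - 8)²) = 183*(-236 + ((-6 + 4 + 4) - 8)²) = 183*(-236 + (2 - 8)²) = 183*(-236 + (-6)²) = 183*(-236 + 36) = 183*(-200) = -36600)
√(G + 1437301) = √(-36600 + 1437301) = √1400701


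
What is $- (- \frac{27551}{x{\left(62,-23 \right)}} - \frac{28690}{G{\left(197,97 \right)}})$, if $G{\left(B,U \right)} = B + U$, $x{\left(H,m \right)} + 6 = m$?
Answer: $- \frac{3633992}{4263} \approx -852.45$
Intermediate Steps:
$x{\left(H,m \right)} = -6 + m$
$- (- \frac{27551}{x{\left(62,-23 \right)}} - \frac{28690}{G{\left(197,97 \right)}}) = - (- \frac{27551}{-6 - 23} - \frac{28690}{197 + 97}) = - (- \frac{27551}{-29} - \frac{28690}{294}) = - (\left(-27551\right) \left(- \frac{1}{29}\right) - \frac{14345}{147}) = - (\frac{27551}{29} - \frac{14345}{147}) = \left(-1\right) \frac{3633992}{4263} = - \frac{3633992}{4263}$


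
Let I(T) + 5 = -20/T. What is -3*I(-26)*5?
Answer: 825/13 ≈ 63.462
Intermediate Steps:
I(T) = -5 - 20/T
-3*I(-26)*5 = -3*(-5 - 20/(-26))*5 = -3*(-5 - 20*(-1/26))*5 = -3*(-5 + 10/13)*5 = -(-165)*5/13 = -3*(-275/13) = 825/13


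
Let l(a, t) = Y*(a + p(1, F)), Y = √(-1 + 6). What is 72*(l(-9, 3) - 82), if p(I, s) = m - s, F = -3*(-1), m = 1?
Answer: -5904 - 792*√5 ≈ -7675.0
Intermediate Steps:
F = 3
p(I, s) = 1 - s
Y = √5 ≈ 2.2361
l(a, t) = √5*(-2 + a) (l(a, t) = √5*(a + (1 - 1*3)) = √5*(a + (1 - 3)) = √5*(a - 2) = √5*(-2 + a))
72*(l(-9, 3) - 82) = 72*(√5*(-2 - 9) - 82) = 72*(√5*(-11) - 82) = 72*(-11*√5 - 82) = 72*(-82 - 11*√5) = -5904 - 792*√5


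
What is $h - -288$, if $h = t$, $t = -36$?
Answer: $252$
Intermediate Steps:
$h = -36$
$h - -288 = -36 - -288 = -36 + 288 = 252$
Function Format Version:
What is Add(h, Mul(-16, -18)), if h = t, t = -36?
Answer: 252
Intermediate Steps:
h = -36
Add(h, Mul(-16, -18)) = Add(-36, Mul(-16, -18)) = Add(-36, 288) = 252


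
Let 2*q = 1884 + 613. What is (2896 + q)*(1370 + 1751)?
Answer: 25869969/2 ≈ 1.2935e+7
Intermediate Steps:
q = 2497/2 (q = (1884 + 613)/2 = (½)*2497 = 2497/2 ≈ 1248.5)
(2896 + q)*(1370 + 1751) = (2896 + 2497/2)*(1370 + 1751) = (8289/2)*3121 = 25869969/2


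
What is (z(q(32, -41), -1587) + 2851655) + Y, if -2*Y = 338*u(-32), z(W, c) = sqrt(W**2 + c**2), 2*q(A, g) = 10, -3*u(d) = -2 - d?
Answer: 2853345 + sqrt(2518594) ≈ 2.8549e+6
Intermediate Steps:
u(d) = 2/3 + d/3 (u(d) = -(-2 - d)/3 = 2/3 + d/3)
q(A, g) = 5 (q(A, g) = (1/2)*10 = 5)
Y = 1690 (Y = -169*(2/3 + (1/3)*(-32)) = -169*(2/3 - 32/3) = -169*(-10) = -1/2*(-3380) = 1690)
(z(q(32, -41), -1587) + 2851655) + Y = (sqrt(5**2 + (-1587)**2) + 2851655) + 1690 = (sqrt(25 + 2518569) + 2851655) + 1690 = (sqrt(2518594) + 2851655) + 1690 = (2851655 + sqrt(2518594)) + 1690 = 2853345 + sqrt(2518594)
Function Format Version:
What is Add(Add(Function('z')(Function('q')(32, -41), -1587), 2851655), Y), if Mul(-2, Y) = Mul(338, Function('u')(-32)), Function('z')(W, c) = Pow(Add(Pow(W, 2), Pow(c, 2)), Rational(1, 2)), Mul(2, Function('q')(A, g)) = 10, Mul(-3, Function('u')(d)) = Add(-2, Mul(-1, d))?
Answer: Add(2853345, Pow(2518594, Rational(1, 2))) ≈ 2.8549e+6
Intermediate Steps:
Function('u')(d) = Add(Rational(2, 3), Mul(Rational(1, 3), d)) (Function('u')(d) = Mul(Rational(-1, 3), Add(-2, Mul(-1, d))) = Add(Rational(2, 3), Mul(Rational(1, 3), d)))
Function('q')(A, g) = 5 (Function('q')(A, g) = Mul(Rational(1, 2), 10) = 5)
Y = 1690 (Y = Mul(Rational(-1, 2), Mul(338, Add(Rational(2, 3), Mul(Rational(1, 3), -32)))) = Mul(Rational(-1, 2), Mul(338, Add(Rational(2, 3), Rational(-32, 3)))) = Mul(Rational(-1, 2), Mul(338, -10)) = Mul(Rational(-1, 2), -3380) = 1690)
Add(Add(Function('z')(Function('q')(32, -41), -1587), 2851655), Y) = Add(Add(Pow(Add(Pow(5, 2), Pow(-1587, 2)), Rational(1, 2)), 2851655), 1690) = Add(Add(Pow(Add(25, 2518569), Rational(1, 2)), 2851655), 1690) = Add(Add(Pow(2518594, Rational(1, 2)), 2851655), 1690) = Add(Add(2851655, Pow(2518594, Rational(1, 2))), 1690) = Add(2853345, Pow(2518594, Rational(1, 2)))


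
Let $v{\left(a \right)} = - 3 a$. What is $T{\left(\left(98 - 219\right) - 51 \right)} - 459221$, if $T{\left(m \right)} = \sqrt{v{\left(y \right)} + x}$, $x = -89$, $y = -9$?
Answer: $-459221 + i \sqrt{62} \approx -4.5922 \cdot 10^{5} + 7.874 i$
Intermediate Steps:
$T{\left(m \right)} = i \sqrt{62}$ ($T{\left(m \right)} = \sqrt{\left(-3\right) \left(-9\right) - 89} = \sqrt{27 - 89} = \sqrt{-62} = i \sqrt{62}$)
$T{\left(\left(98 - 219\right) - 51 \right)} - 459221 = i \sqrt{62} - 459221 = -459221 + i \sqrt{62}$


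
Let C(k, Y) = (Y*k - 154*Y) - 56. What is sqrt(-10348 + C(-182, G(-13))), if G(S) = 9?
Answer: 6*I*sqrt(373) ≈ 115.88*I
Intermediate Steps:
C(k, Y) = -56 - 154*Y + Y*k (C(k, Y) = (-154*Y + Y*k) - 56 = -56 - 154*Y + Y*k)
sqrt(-10348 + C(-182, G(-13))) = sqrt(-10348 + (-56 - 154*9 + 9*(-182))) = sqrt(-10348 + (-56 - 1386 - 1638)) = sqrt(-10348 - 3080) = sqrt(-13428) = 6*I*sqrt(373)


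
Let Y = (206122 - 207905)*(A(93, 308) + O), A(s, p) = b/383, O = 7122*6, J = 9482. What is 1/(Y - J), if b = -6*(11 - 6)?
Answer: -383/29184790864 ≈ -1.3123e-8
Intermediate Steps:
O = 42732
b = -30 (b = -6*5 = -30)
A(s, p) = -30/383
Y = -29181159258/383 (Y = (206122 - 207905)*(-30/383 + 42732) = -1783*16366326/383 = -29181159258/383 ≈ -7.6191e+7)
1/(Y - J) = 1/(-29181159258/383 - 1*9482) = 1/(-29181159258/383 - 9482) = 1/(-29184790864/383) = -383/29184790864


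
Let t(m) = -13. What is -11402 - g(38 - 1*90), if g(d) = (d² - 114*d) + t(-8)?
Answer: -20021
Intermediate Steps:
g(d) = -13 + d² - 114*d (g(d) = (d² - 114*d) - 13 = -13 + d² - 114*d)
-11402 - g(38 - 1*90) = -11402 - (-13 + (38 - 1*90)² - 114*(38 - 1*90)) = -11402 - (-13 + (38 - 90)² - 114*(38 - 90)) = -11402 - (-13 + (-52)² - 114*(-52)) = -11402 - (-13 + 2704 + 5928) = -11402 - 1*8619 = -11402 - 8619 = -20021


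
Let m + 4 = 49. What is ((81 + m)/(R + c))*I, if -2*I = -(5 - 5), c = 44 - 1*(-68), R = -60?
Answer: 0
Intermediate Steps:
m = 45 (m = -4 + 49 = 45)
c = 112 (c = 44 + 68 = 112)
I = 0 (I = -(-1)*(5 - 5)/2 = -(-1)*0/2 = -1/2*0 = 0)
((81 + m)/(R + c))*I = ((81 + 45)/(-60 + 112))*0 = (126/52)*0 = (126*(1/52))*0 = (63/26)*0 = 0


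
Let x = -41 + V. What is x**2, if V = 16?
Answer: 625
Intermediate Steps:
x = -25 (x = -41 + 16 = -25)
x**2 = (-25)**2 = 625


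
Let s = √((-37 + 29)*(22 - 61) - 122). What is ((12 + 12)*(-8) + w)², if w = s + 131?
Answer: (-61 + √190)² ≈ 2229.3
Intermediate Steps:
s = √190 (s = √(-8*(-39) - 122) = √(312 - 122) = √190 ≈ 13.784)
w = 131 + √190 (w = √190 + 131 = 131 + √190 ≈ 144.78)
((12 + 12)*(-8) + w)² = ((12 + 12)*(-8) + (131 + √190))² = (24*(-8) + (131 + √190))² = (-192 + (131 + √190))² = (-61 + √190)²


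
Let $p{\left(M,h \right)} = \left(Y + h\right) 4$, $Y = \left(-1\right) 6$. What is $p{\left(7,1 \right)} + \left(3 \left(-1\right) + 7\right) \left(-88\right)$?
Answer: $-372$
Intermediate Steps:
$Y = -6$
$p{\left(M,h \right)} = -24 + 4 h$ ($p{\left(M,h \right)} = \left(-6 + h\right) 4 = -24 + 4 h$)
$p{\left(7,1 \right)} + \left(3 \left(-1\right) + 7\right) \left(-88\right) = \left(-24 + 4 \cdot 1\right) + \left(3 \left(-1\right) + 7\right) \left(-88\right) = \left(-24 + 4\right) + \left(-3 + 7\right) \left(-88\right) = -20 + 4 \left(-88\right) = -20 - 352 = -372$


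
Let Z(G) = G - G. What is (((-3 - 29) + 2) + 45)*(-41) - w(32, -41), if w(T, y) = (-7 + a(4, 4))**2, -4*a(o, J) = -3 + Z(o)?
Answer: -10465/16 ≈ -654.06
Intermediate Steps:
Z(G) = 0
a(o, J) = 3/4 (a(o, J) = -(-3 + 0)/4 = -1/4*(-3) = 3/4)
w(T, y) = 625/16 (w(T, y) = (-7 + 3/4)**2 = (-25/4)**2 = 625/16)
(((-3 - 29) + 2) + 45)*(-41) - w(32, -41) = (((-3 - 29) + 2) + 45)*(-41) - 1*625/16 = ((-32 + 2) + 45)*(-41) - 625/16 = (-30 + 45)*(-41) - 625/16 = 15*(-41) - 625/16 = -615 - 625/16 = -10465/16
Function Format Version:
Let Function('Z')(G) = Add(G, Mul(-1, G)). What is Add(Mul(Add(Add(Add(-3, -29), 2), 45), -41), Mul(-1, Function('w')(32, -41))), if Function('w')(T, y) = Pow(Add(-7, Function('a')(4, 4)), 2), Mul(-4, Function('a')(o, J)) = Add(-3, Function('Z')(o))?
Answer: Rational(-10465, 16) ≈ -654.06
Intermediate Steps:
Function('Z')(G) = 0
Function('a')(o, J) = Rational(3, 4) (Function('a')(o, J) = Mul(Rational(-1, 4), Add(-3, 0)) = Mul(Rational(-1, 4), -3) = Rational(3, 4))
Function('w')(T, y) = Rational(625, 16) (Function('w')(T, y) = Pow(Add(-7, Rational(3, 4)), 2) = Pow(Rational(-25, 4), 2) = Rational(625, 16))
Add(Mul(Add(Add(Add(-3, -29), 2), 45), -41), Mul(-1, Function('w')(32, -41))) = Add(Mul(Add(Add(Add(-3, -29), 2), 45), -41), Mul(-1, Rational(625, 16))) = Add(Mul(Add(Add(-32, 2), 45), -41), Rational(-625, 16)) = Add(Mul(Add(-30, 45), -41), Rational(-625, 16)) = Add(Mul(15, -41), Rational(-625, 16)) = Add(-615, Rational(-625, 16)) = Rational(-10465, 16)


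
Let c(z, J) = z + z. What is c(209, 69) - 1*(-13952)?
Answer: 14370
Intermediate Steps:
c(z, J) = 2*z
c(209, 69) - 1*(-13952) = 2*209 - 1*(-13952) = 418 + 13952 = 14370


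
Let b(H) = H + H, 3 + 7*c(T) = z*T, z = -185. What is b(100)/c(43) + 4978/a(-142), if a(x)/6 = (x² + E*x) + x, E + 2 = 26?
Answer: -24985669/198321318 ≈ -0.12599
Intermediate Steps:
E = 24 (E = -2 + 26 = 24)
c(T) = -3/7 - 185*T/7 (c(T) = -3/7 + (-185*T)/7 = -3/7 - 185*T/7)
b(H) = 2*H
a(x) = 6*x² + 150*x (a(x) = 6*((x² + 24*x) + x) = 6*(x² + 25*x) = 6*x² + 150*x)
b(100)/c(43) + 4978/a(-142) = (2*100)/(-3/7 - 185/7*43) + 4978/((6*(-142)*(25 - 142))) = 200/(-3/7 - 7955/7) + 4978/((6*(-142)*(-117))) = 200/(-7958/7) + 4978/99684 = 200*(-7/7958) + 4978*(1/99684) = -700/3979 + 2489/49842 = -24985669/198321318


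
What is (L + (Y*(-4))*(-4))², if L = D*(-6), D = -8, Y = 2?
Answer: 6400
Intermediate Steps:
L = 48 (L = -8*(-6) = 48)
(L + (Y*(-4))*(-4))² = (48 + (2*(-4))*(-4))² = (48 - 8*(-4))² = (48 + 32)² = 80² = 6400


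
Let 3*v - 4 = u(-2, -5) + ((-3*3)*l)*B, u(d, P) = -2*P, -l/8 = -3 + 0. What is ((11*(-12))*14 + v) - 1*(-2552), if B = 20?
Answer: -2194/3 ≈ -731.33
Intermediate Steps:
l = 24 (l = -8*(-3 + 0) = -8*(-3) = 24)
v = -4306/3 (v = 4/3 + (-2*(-5) + (-3*3*24)*20)/3 = 4/3 + (10 - 9*24*20)/3 = 4/3 + (10 - 216*20)/3 = 4/3 + (10 - 4320)/3 = 4/3 + (⅓)*(-4310) = 4/3 - 4310/3 = -4306/3 ≈ -1435.3)
((11*(-12))*14 + v) - 1*(-2552) = ((11*(-12))*14 - 4306/3) - 1*(-2552) = (-132*14 - 4306/3) + 2552 = (-1848 - 4306/3) + 2552 = -9850/3 + 2552 = -2194/3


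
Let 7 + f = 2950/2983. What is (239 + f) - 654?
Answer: -1255876/2983 ≈ -421.01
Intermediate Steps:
f = -17931/2983 (f = -7 + 2950/2983 = -17931/2983 ≈ -6.0111)
(239 + f) - 654 = (239 - 17931/2983) - 654 = 695006/2983 - 654 = -1255876/2983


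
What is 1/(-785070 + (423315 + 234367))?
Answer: -1/127388 ≈ -7.8500e-6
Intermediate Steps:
1/(-785070 + (423315 + 234367)) = 1/(-785070 + 657682) = 1/(-127388) = -1/127388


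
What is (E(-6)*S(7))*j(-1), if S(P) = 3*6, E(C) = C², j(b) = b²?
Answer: 648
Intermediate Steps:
S(P) = 18
(E(-6)*S(7))*j(-1) = ((-6)²*18)*(-1)² = (36*18)*1 = 648*1 = 648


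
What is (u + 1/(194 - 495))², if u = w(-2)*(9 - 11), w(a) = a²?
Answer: 5803281/90601 ≈ 64.053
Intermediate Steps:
u = -8 (u = (-2)²*(9 - 11) = 4*(-2) = -8)
(u + 1/(194 - 495))² = (-8 + 1/(194 - 495))² = (-8 + 1/(-301))² = (-8 - 1/301)² = (-2409/301)² = 5803281/90601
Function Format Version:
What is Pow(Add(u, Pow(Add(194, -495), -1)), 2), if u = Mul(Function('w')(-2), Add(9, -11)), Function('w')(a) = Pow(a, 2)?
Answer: Rational(5803281, 90601) ≈ 64.053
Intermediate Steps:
u = -8 (u = Mul(Pow(-2, 2), Add(9, -11)) = Mul(4, -2) = -8)
Pow(Add(u, Pow(Add(194, -495), -1)), 2) = Pow(Add(-8, Pow(Add(194, -495), -1)), 2) = Pow(Add(-8, Pow(-301, -1)), 2) = Pow(Add(-8, Rational(-1, 301)), 2) = Pow(Rational(-2409, 301), 2) = Rational(5803281, 90601)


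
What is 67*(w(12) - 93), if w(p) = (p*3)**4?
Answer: 112528041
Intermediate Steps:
w(p) = 81*p**4 (w(p) = (3*p)**4 = 81*p**4)
67*(w(12) - 93) = 67*(81*12**4 - 93) = 67*(81*20736 - 93) = 67*(1679616 - 93) = 67*1679523 = 112528041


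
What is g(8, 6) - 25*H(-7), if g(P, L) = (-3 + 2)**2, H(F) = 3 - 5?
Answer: 51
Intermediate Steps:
H(F) = -2
g(P, L) = 1 (g(P, L) = (-1)**2 = 1)
g(8, 6) - 25*H(-7) = 1 - 25*(-2) = 1 + 50 = 51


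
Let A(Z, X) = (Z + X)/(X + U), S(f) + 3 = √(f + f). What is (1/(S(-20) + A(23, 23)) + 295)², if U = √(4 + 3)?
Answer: (13593 + √7 + 295*(-3 + 2*I*√10)*(23 + √7))²/(46 + (-3 + 2*I*√10)*(23 + √7))² ≈ 87008.0 - 90.004*I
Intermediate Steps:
U = √7 ≈ 2.6458
S(f) = -3 + √2*√f (S(f) = -3 + √(f + f) = -3 + √(2*f) = -3 + √2*√f)
A(Z, X) = (X + Z)/(X + √7) (A(Z, X) = (Z + X)/(X + √7) = (X + Z)/(X + √7))
(1/(S(-20) + A(23, 23)) + 295)² = (1/((-3 + √2*√(-20)) + (23 + 23)/(23 + √7)) + 295)² = (1/((-3 + √2*(2*I*√5)) + 46/(23 + √7)) + 295)² = (1/((-3 + 2*I*√10) + 46/(23 + √7)) + 295)² = (1/(-3 + 46/(23 + √7) + 2*I*√10) + 295)² = (295 + 1/(-3 + 46/(23 + √7) + 2*I*√10))²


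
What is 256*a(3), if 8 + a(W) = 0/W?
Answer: -2048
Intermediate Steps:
a(W) = -8 (a(W) = -8 + 0/W = -8 + 0 = -8)
256*a(3) = 256*(-8) = -2048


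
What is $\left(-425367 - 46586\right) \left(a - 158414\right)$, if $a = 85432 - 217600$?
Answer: $137141046646$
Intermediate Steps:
$a = -132168$
$\left(-425367 - 46586\right) \left(a - 158414\right) = \left(-425367 - 46586\right) \left(-132168 - 158414\right) = \left(-471953\right) \left(-290582\right) = 137141046646$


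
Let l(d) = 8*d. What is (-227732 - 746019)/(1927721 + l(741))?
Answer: -973751/1933649 ≈ -0.50358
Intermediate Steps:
(-227732 - 746019)/(1927721 + l(741)) = (-227732 - 746019)/(1927721 + 8*741) = -973751/(1927721 + 5928) = -973751/1933649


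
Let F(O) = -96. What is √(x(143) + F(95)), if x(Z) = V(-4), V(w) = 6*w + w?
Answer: 2*I*√31 ≈ 11.136*I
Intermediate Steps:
V(w) = 7*w
x(Z) = -28 (x(Z) = 7*(-4) = -28)
√(x(143) + F(95)) = √(-28 - 96) = √(-124) = 2*I*√31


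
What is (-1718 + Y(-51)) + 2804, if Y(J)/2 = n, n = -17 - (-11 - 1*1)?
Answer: 1076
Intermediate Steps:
n = -5 (n = -17 - (-11 - 1) = -17 - 1*(-12) = -17 + 12 = -5)
Y(J) = -10 (Y(J) = 2*(-5) = -10)
(-1718 + Y(-51)) + 2804 = (-1718 - 10) + 2804 = -1728 + 2804 = 1076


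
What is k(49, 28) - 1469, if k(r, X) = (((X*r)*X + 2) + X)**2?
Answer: 1478093447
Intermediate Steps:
k(r, X) = (2 + X + r*X**2)**2 (k(r, X) = ((r*X**2 + 2) + X)**2 = ((2 + r*X**2) + X)**2 = (2 + X + r*X**2)**2)
k(49, 28) - 1469 = (2 + 28 + 49*28**2)**2 - 1469 = (2 + 28 + 49*784)**2 - 1469 = (2 + 28 + 38416)**2 - 1469 = 38446**2 - 1469 = 1478094916 - 1469 = 1478093447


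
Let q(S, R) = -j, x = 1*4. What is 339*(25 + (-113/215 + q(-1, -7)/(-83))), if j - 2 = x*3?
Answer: 149077284/17845 ≈ 8354.0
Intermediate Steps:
x = 4
j = 14 (j = 2 + 4*3 = 2 + 12 = 14)
q(S, R) = -14 (q(S, R) = -1*14 = -14)
339*(25 + (-113/215 + q(-1, -7)/(-83))) = 339*(25 + (-113/215 - 14/(-83))) = 339*(25 + (-113*1/215 - 14*(-1/83))) = 339*(25 + (-113/215 + 14/83)) = 339*(25 - 6369/17845) = 339*(439756/17845) = 149077284/17845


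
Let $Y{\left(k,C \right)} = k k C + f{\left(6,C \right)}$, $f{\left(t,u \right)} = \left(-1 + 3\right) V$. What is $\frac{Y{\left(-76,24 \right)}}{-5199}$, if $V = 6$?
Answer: $- \frac{46212}{1733} \approx -26.666$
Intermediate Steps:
$f{\left(t,u \right)} = 12$ ($f{\left(t,u \right)} = \left(-1 + 3\right) 6 = 2 \cdot 6 = 12$)
$Y{\left(k,C \right)} = 12 + C k^{2}$ ($Y{\left(k,C \right)} = k k C + 12 = k^{2} C + 12 = C k^{2} + 12 = 12 + C k^{2}$)
$\frac{Y{\left(-76,24 \right)}}{-5199} = \frac{12 + 24 \left(-76\right)^{2}}{-5199} = \left(12 + 24 \cdot 5776\right) \left(- \frac{1}{5199}\right) = \left(12 + 138624\right) \left(- \frac{1}{5199}\right) = 138636 \left(- \frac{1}{5199}\right) = - \frac{46212}{1733}$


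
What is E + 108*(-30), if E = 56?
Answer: -3184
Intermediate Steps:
E + 108*(-30) = 56 + 108*(-30) = 56 - 3240 = -3184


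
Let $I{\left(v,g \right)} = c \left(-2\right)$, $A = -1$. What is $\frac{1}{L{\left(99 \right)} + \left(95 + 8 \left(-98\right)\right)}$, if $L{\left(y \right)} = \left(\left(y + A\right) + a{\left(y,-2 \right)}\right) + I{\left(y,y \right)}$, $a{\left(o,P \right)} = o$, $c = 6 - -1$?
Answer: $- \frac{1}{506} \approx -0.0019763$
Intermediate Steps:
$c = 7$ ($c = 6 + 1 = 7$)
$I{\left(v,g \right)} = -14$ ($I{\left(v,g \right)} = 7 \left(-2\right) = -14$)
$L{\left(y \right)} = -15 + 2 y$ ($L{\left(y \right)} = \left(\left(y - 1\right) + y\right) - 14 = \left(\left(-1 + y\right) + y\right) - 14 = \left(-1 + 2 y\right) - 14 = -15 + 2 y$)
$\frac{1}{L{\left(99 \right)} + \left(95 + 8 \left(-98\right)\right)} = \frac{1}{\left(-15 + 2 \cdot 99\right) + \left(95 + 8 \left(-98\right)\right)} = \frac{1}{\left(-15 + 198\right) + \left(95 - 784\right)} = \frac{1}{183 - 689} = \frac{1}{-506} = - \frac{1}{506}$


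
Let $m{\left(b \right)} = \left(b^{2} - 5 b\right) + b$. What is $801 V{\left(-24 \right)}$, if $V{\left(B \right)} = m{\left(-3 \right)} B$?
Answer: $-403704$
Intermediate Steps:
$m{\left(b \right)} = b^{2} - 4 b$
$V{\left(B \right)} = 21 B$ ($V{\left(B \right)} = - 3 \left(-4 - 3\right) B = \left(-3\right) \left(-7\right) B = 21 B$)
$801 V{\left(-24 \right)} = 801 \cdot 21 \left(-24\right) = 801 \left(-504\right) = -403704$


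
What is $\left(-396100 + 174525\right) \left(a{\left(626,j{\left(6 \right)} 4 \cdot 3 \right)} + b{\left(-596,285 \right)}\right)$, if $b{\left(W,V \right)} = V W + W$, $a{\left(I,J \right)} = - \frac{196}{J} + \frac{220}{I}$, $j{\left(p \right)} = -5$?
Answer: $\frac{35464139340895}{939} \approx 3.7768 \cdot 10^{10}$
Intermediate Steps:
$b{\left(W,V \right)} = W + V W$
$\left(-396100 + 174525\right) \left(a{\left(626,j{\left(6 \right)} 4 \cdot 3 \right)} + b{\left(-596,285 \right)}\right) = \left(-396100 + 174525\right) \left(\left(- \frac{196}{\left(-5\right) 4 \cdot 3} + \frac{220}{626}\right) - 596 \left(1 + 285\right)\right) = - 221575 \left(\left(- \frac{196}{\left(-20\right) 3} + 220 \cdot \frac{1}{626}\right) - 170456\right) = - 221575 \left(\left(- \frac{196}{-60} + \frac{110}{313}\right) - 170456\right) = - 221575 \left(\left(\left(-196\right) \left(- \frac{1}{60}\right) + \frac{110}{313}\right) - 170456\right) = - 221575 \left(\left(\frac{49}{15} + \frac{110}{313}\right) - 170456\right) = - 221575 \left(\frac{16987}{4695} - 170456\right) = \left(-221575\right) \left(- \frac{800273933}{4695}\right) = \frac{35464139340895}{939}$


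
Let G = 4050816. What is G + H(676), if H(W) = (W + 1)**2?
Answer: 4509145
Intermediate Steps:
H(W) = (1 + W)**2
G + H(676) = 4050816 + (1 + 676)**2 = 4050816 + 677**2 = 4050816 + 458329 = 4509145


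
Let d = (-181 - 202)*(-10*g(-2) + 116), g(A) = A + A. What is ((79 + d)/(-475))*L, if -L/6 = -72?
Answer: 25777008/475 ≈ 54267.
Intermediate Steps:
L = 432 (L = -6*(-72) = 432)
g(A) = 2*A
d = -59748 (d = (-181 - 202)*(-20*(-2) + 116) = -383*(-10*(-4) + 116) = -383*(40 + 116) = -383*156 = -59748)
((79 + d)/(-475))*L = ((79 - 59748)/(-475))*432 = -59669*(-1/475)*432 = (59669/475)*432 = 25777008/475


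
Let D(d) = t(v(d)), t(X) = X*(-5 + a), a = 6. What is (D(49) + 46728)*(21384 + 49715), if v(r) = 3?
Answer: 3322527369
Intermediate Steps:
t(X) = X (t(X) = X*(-5 + 6) = X*1 = X)
D(d) = 3
(D(49) + 46728)*(21384 + 49715) = (3 + 46728)*(21384 + 49715) = 46731*71099 = 3322527369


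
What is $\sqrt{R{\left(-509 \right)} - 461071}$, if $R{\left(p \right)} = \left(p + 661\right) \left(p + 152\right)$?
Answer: $i \sqrt{515335} \approx 717.87 i$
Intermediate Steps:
$R{\left(p \right)} = \left(152 + p\right) \left(661 + p\right)$ ($R{\left(p \right)} = \left(661 + p\right) \left(152 + p\right) = \left(152 + p\right) \left(661 + p\right)$)
$\sqrt{R{\left(-509 \right)} - 461071} = \sqrt{\left(100472 + \left(-509\right)^{2} + 813 \left(-509\right)\right) - 461071} = \sqrt{\left(100472 + 259081 - 413817\right) - 461071} = \sqrt{-54264 - 461071} = \sqrt{-515335} = i \sqrt{515335}$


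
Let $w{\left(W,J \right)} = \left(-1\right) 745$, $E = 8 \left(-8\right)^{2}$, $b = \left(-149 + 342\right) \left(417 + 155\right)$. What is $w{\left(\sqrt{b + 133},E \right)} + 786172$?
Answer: $785427$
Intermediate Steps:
$b = 110396$ ($b = 193 \cdot 572 = 110396$)
$E = 512$ ($E = 8 \cdot 64 = 512$)
$w{\left(W,J \right)} = -745$
$w{\left(\sqrt{b + 133},E \right)} + 786172 = -745 + 786172 = 785427$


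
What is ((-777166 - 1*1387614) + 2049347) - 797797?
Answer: -913230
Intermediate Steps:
((-777166 - 1*1387614) + 2049347) - 797797 = ((-777166 - 1387614) + 2049347) - 797797 = (-2164780 + 2049347) - 797797 = -115433 - 797797 = -913230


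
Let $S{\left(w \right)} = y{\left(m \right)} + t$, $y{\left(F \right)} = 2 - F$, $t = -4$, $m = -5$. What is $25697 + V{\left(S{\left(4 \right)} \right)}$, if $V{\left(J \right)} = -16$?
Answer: $25681$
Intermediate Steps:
$S{\left(w \right)} = 3$ ($S{\left(w \right)} = \left(2 - -5\right) - 4 = \left(2 + 5\right) - 4 = 7 - 4 = 3$)
$25697 + V{\left(S{\left(4 \right)} \right)} = 25697 - 16 = 25681$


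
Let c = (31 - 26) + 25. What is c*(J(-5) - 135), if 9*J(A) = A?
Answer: -12200/3 ≈ -4066.7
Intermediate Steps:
J(A) = A/9
c = 30 (c = 5 + 25 = 30)
c*(J(-5) - 135) = 30*((⅑)*(-5) - 135) = 30*(-5/9 - 135) = 30*(-1220/9) = -12200/3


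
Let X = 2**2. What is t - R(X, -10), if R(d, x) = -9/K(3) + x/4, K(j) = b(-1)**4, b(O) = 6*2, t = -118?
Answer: -266111/2304 ≈ -115.50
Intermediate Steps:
X = 4
b(O) = 12
K(j) = 20736 (K(j) = 12**4 = 20736)
R(d, x) = -1/2304 + x/4 (R(d, x) = -9/20736 + x/4 = -9*1/20736 + x*(1/4) = -1/2304 + x/4)
t - R(X, -10) = -118 - (-1/2304 + (1/4)*(-10)) = -118 - (-1/2304 - 5/2) = -118 - 1*(-5761/2304) = -118 + 5761/2304 = -266111/2304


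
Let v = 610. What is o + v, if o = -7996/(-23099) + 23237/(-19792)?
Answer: 278498504249/457175408 ≈ 609.17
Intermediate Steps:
o = -378494631/457175408 (o = -7996*(-1/23099) + 23237*(-1/19792) = 7996/23099 - 23237/19792 = -378494631/457175408 ≈ -0.82790)
o + v = -378494631/457175408 + 610 = 278498504249/457175408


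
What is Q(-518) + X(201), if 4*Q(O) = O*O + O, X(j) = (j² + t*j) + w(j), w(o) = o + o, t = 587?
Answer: 451483/2 ≈ 2.2574e+5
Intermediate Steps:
w(o) = 2*o
X(j) = j² + 589*j (X(j) = (j² + 587*j) + 2*j = j² + 589*j)
Q(O) = O/4 + O²/4 (Q(O) = (O*O + O)/4 = (O² + O)/4 = (O + O²)/4 = O/4 + O²/4)
Q(-518) + X(201) = (¼)*(-518)*(1 - 518) + 201*(589 + 201) = (¼)*(-518)*(-517) + 201*790 = 133903/2 + 158790 = 451483/2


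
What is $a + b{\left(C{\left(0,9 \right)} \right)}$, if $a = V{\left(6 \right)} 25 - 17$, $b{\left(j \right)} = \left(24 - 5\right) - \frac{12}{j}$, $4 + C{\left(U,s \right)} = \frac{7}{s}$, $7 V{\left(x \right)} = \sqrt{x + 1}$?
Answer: $\frac{166}{29} + \frac{25 \sqrt{7}}{7} \approx 15.173$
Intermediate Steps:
$V{\left(x \right)} = \frac{\sqrt{1 + x}}{7}$ ($V{\left(x \right)} = \frac{\sqrt{x + 1}}{7} = \frac{\sqrt{1 + x}}{7}$)
$C{\left(U,s \right)} = -4 + \frac{7}{s}$
$b{\left(j \right)} = 19 - \frac{12}{j}$
$a = -17 + \frac{25 \sqrt{7}}{7}$ ($a = \frac{\sqrt{1 + 6}}{7} \cdot 25 - 17 = \frac{\sqrt{7}}{7} \cdot 25 - 17 = \frac{25 \sqrt{7}}{7} - 17 = -17 + \frac{25 \sqrt{7}}{7} \approx -7.5509$)
$a + b{\left(C{\left(0,9 \right)} \right)} = \left(-17 + \frac{25 \sqrt{7}}{7}\right) + \left(19 - \frac{12}{-4 + \frac{7}{9}}\right) = \left(-17 + \frac{25 \sqrt{7}}{7}\right) + \left(19 - \frac{12}{- \frac{29}{9}}\right) = \left(-17 + \frac{25 \sqrt{7}}{7}\right) + \left(19 - - \frac{108}{29}\right) = \left(-17 + \frac{25 \sqrt{7}}{7}\right) + \left(19 + \frac{108}{29}\right) = \left(-17 + \frac{25 \sqrt{7}}{7}\right) + \frac{659}{29} = \frac{166}{29} + \frac{25 \sqrt{7}}{7}$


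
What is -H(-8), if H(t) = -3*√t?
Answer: 6*I*√2 ≈ 8.4853*I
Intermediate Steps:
-H(-8) = -(-3)*√(-8) = -(-3)*2*I*√2 = -(-6)*I*√2 = 6*I*√2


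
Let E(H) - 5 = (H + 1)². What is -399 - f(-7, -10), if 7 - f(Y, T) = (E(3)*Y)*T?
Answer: 1064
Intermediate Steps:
E(H) = 5 + (1 + H)² (E(H) = 5 + (H + 1)² = 5 + (1 + H)²)
f(Y, T) = 7 - 21*T*Y (f(Y, T) = 7 - (5 + (1 + 3)²)*Y*T = 7 - (5 + 4²)*Y*T = 7 - (5 + 16)*Y*T = 7 - 21*Y*T = 7 - 21*T*Y)
-399 - f(-7, -10) = -399 - (7 - 21*(-10)*(-7)) = -399 - (7 - 1470) = -399 - 1*(-1463) = -399 + 1463 = 1064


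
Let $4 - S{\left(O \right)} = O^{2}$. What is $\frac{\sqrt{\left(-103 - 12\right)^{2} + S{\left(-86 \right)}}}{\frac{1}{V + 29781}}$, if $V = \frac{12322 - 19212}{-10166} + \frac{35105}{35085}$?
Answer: $\frac{81713156023 \sqrt{5833}}{2743647} \approx 2.2746 \cdot 10^{6}$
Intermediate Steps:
$V = \frac{4604716}{2743647}$ ($V = \left(12322 - 19212\right) \left(- \frac{1}{10166}\right) + 35105 \cdot \frac{1}{35085} = \left(-6890\right) \left(- \frac{1}{10166}\right) + \frac{7021}{7017} = \frac{265}{391} + \frac{7021}{7017} = \frac{4604716}{2743647} \approx 1.6783$)
$S{\left(O \right)} = 4 - O^{2}$
$\frac{\sqrt{\left(-103 - 12\right)^{2} + S{\left(-86 \right)}}}{\frac{1}{V + 29781}} = \frac{\sqrt{\left(-103 - 12\right)^{2} + \left(4 - \left(-86\right)^{2}\right)}}{\frac{1}{\frac{4604716}{2743647} + 29781}} = \frac{\sqrt{\left(-115\right)^{2} + \left(4 - 7396\right)}}{\frac{1}{\frac{81713156023}{2743647}}} = \frac{\sqrt{13225 + \left(4 - 7396\right)}}{\frac{2743647}{81713156023}} = \sqrt{13225 - 7392} \cdot \frac{81713156023}{2743647} = \sqrt{5833} \cdot \frac{81713156023}{2743647} = \frac{81713156023 \sqrt{5833}}{2743647}$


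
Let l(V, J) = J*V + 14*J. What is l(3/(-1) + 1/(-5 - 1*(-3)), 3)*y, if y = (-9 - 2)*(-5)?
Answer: 3465/2 ≈ 1732.5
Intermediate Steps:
l(V, J) = 14*J + J*V
y = 55 (y = -11*(-5) = 55)
l(3/(-1) + 1/(-5 - 1*(-3)), 3)*y = (3*(14 + (3/(-1) + 1/(-5 - 1*(-3)))))*55 = (3*(14 + (3*(-1) + 1/(-5 + 3))))*55 = (3*(14 + (-3 + 1/(-2))))*55 = (3*(14 + (-3 + 1*(-1/2))))*55 = (3*(14 + (-3 - 1/2)))*55 = (3*(14 - 7/2))*55 = (3*(21/2))*55 = (63/2)*55 = 3465/2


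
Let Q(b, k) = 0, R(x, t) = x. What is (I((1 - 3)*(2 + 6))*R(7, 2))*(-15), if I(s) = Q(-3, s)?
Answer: 0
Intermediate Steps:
I(s) = 0
(I((1 - 3)*(2 + 6))*R(7, 2))*(-15) = (0*7)*(-15) = 0*(-15) = 0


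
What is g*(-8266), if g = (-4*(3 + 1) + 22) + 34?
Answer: -330640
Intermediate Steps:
g = 40 (g = (-4*4 + 22) + 34 = (-16 + 22) + 34 = 6 + 34 = 40)
g*(-8266) = 40*(-8266) = -330640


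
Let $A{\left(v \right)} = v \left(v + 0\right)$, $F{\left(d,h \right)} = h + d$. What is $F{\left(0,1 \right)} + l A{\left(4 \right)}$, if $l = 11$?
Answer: $177$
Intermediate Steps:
$F{\left(d,h \right)} = d + h$
$A{\left(v \right)} = v^{2}$ ($A{\left(v \right)} = v v = v^{2}$)
$F{\left(0,1 \right)} + l A{\left(4 \right)} = \left(0 + 1\right) + 11 \cdot 4^{2} = 1 + 11 \cdot 16 = 1 + 176 = 177$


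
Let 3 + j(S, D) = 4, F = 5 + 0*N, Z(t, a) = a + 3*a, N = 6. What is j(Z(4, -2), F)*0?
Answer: 0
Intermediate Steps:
Z(t, a) = 4*a
F = 5 (F = 5 + 0*6 = 5 + 0 = 5)
j(S, D) = 1 (j(S, D) = -3 + 4 = 1)
j(Z(4, -2), F)*0 = 1*0 = 0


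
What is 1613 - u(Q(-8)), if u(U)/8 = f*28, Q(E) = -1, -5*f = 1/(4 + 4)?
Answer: 8093/5 ≈ 1618.6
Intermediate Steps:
f = -1/40 (f = -1/(5*(4 + 4)) = -1/5/8 = -1/5*1/8 = -1/40 ≈ -0.025000)
u(U) = -28/5 (u(U) = 8*(-1/40*28) = 8*(-7/10) = -28/5)
1613 - u(Q(-8)) = 1613 - 1*(-28/5) = 1613 + 28/5 = 8093/5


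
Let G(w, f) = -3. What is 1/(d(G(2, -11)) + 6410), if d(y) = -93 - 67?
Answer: 1/6250 ≈ 0.00016000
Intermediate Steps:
d(y) = -160
1/(d(G(2, -11)) + 6410) = 1/(-160 + 6410) = 1/6250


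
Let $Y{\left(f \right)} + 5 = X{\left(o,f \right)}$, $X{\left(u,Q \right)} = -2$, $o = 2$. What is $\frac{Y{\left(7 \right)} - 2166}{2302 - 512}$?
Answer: $- \frac{2173}{1790} \approx -1.214$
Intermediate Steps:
$Y{\left(f \right)} = -7$ ($Y{\left(f \right)} = -5 - 2 = -7$)
$\frac{Y{\left(7 \right)} - 2166}{2302 - 512} = \frac{-7 - 2166}{2302 - 512} = - \frac{2173}{1790}$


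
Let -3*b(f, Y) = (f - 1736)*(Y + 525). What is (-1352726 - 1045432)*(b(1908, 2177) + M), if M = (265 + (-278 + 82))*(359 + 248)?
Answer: 271067795670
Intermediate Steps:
M = 41883 (M = (265 - 196)*607 = 69*607 = 41883)
b(f, Y) = -(-1736 + f)*(525 + Y)/3 (b(f, Y) = -(f - 1736)*(Y + 525)/3 = -(-1736 + f)*(525 + Y)/3)
(-1352726 - 1045432)*(b(1908, 2177) + M) = (-1352726 - 1045432)*((303800 - 175*1908 + (1736/3)*2177 - ⅓*2177*1908) + 41883) = -2398158*((303800 - 333900 + 3779272/3 - 1384572) + 41883) = -2398158*(-464744/3 + 41883) = -2398158*(-339095/3) = 271067795670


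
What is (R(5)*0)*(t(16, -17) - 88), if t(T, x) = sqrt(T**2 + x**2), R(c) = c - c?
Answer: 0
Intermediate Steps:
R(c) = 0
(R(5)*0)*(t(16, -17) - 88) = (0*0)*(sqrt(16**2 + (-17)**2) - 88) = 0*(sqrt(256 + 289) - 88) = 0*(sqrt(545) - 88) = 0*(-88 + sqrt(545)) = 0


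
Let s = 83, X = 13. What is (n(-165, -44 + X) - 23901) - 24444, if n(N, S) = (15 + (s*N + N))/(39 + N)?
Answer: -2025875/42 ≈ -48235.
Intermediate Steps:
n(N, S) = (15 + 84*N)/(39 + N) (n(N, S) = (15 + (83*N + N))/(39 + N) = (15 + 84*N)/(39 + N))
(n(-165, -44 + X) - 23901) - 24444 = (3*(5 + 28*(-165))/(39 - 165) - 23901) - 24444 = (3*(5 - 4620)/(-126) - 23901) - 24444 = (3*(-1/126)*(-4615) - 23901) - 24444 = (4615/42 - 23901) - 24444 = -999227/42 - 24444 = -2025875/42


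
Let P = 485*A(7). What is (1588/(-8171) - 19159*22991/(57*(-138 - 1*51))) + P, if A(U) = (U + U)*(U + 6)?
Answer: 1624179068455/12575169 ≈ 1.2916e+5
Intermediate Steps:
A(U) = 2*U*(6 + U) (A(U) = (2*U)*(6 + U) = 2*U*(6 + U))
P = 88270 (P = 485*(2*7*(6 + 7)) = 485*(2*7*13) = 485*182 = 88270)
(1588/(-8171) - 19159*22991/(57*(-138 - 1*51))) + P = (1588/(-8171) - 19159*22991/(57*(-138 - 1*51))) + 88270 = (1588*(-1/8171) - 19159*22991/(57*(-138 - 51))) + 88270 = (-1588/8171 - 19159/(-57*(-189)*(-1/22991))) + 88270 = (-1588/8171 - 19159/(10773*(-1/22991))) + 88270 = (-1588/8171 - 19159/(-10773/22991)) + 88270 = (-1588/8171 - 19159*(-22991/10773)) + 88270 = (-1588/8171 + 62926367/1539) + 88270 = 514168900825/12575169 + 88270 = 1624179068455/12575169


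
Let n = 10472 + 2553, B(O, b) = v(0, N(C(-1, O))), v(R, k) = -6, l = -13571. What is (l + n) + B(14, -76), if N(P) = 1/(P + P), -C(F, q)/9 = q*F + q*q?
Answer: -552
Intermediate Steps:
C(F, q) = -9*q² - 9*F*q (C(F, q) = -9*(q*F + q*q) = -9*(F*q + q²) = -9*(q² + F*q) = -9*q² - 9*F*q)
N(P) = 1/(2*P)
B(O, b) = -6
n = 13025
(l + n) + B(14, -76) = (-13571 + 13025) - 6 = -546 - 6 = -552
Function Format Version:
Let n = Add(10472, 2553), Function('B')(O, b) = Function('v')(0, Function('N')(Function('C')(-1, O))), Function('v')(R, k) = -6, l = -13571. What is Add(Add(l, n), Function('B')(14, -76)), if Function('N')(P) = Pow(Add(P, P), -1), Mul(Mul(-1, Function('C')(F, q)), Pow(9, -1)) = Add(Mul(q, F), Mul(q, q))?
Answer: -552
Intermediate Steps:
Function('C')(F, q) = Add(Mul(-9, Pow(q, 2)), Mul(-9, F, q)) (Function('C')(F, q) = Mul(-9, Add(Mul(q, F), Mul(q, q))) = Mul(-9, Add(Mul(F, q), Pow(q, 2))) = Mul(-9, Add(Pow(q, 2), Mul(F, q))) = Add(Mul(-9, Pow(q, 2)), Mul(-9, F, q)))
Function('N')(P) = Mul(Rational(1, 2), Pow(P, -1)) (Function('N')(P) = Pow(Mul(2, P), -1) = Mul(Rational(1, 2), Pow(P, -1)))
Function('B')(O, b) = -6
n = 13025
Add(Add(l, n), Function('B')(14, -76)) = Add(Add(-13571, 13025), -6) = Add(-546, -6) = -552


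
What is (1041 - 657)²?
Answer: 147456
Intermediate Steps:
(1041 - 657)² = 384² = 147456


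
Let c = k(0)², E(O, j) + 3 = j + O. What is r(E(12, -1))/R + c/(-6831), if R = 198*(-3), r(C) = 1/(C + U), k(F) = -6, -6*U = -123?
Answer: -2075/389367 ≈ -0.0053292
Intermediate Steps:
U = 41/2 (U = -⅙*(-123) = 41/2 ≈ 20.500)
E(O, j) = -3 + O + j (E(O, j) = -3 + (j + O) = -3 + (O + j) = -3 + O + j)
r(C) = 1/(41/2 + C) (r(C) = 1/(C + 41/2) = 1/(41/2 + C))
R = -594
c = 36 (c = (-6)² = 36)
r(E(12, -1))/R + c/(-6831) = (2/(41 + 2*(-3 + 12 - 1)))/(-594) + 36/(-6831) = (2/(41 + 2*8))*(-1/594) + 36*(-1/6831) = (2/(41 + 16))*(-1/594) - 4/759 = (2/57)*(-1/594) - 4/759 = -1/16929 - 4/759 = -2075/389367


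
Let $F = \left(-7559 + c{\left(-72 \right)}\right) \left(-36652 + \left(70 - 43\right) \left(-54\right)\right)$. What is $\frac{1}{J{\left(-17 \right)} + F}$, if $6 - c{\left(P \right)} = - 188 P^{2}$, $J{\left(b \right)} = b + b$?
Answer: $- \frac{1}{36853856324} \approx -2.7134 \cdot 10^{-11}$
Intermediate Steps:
$J{\left(b \right)} = 2 b$
$c{\left(P \right)} = 6 + 188 P^{2}$ ($c{\left(P \right)} = 6 - - 188 P^{2} = 6 + 188 P^{2}$)
$F = -36853856290$ ($F = \left(-7559 + \left(6 + 188 \left(-72\right)^{2}\right)\right) \left(-36652 + \left(70 - 43\right) \left(-54\right)\right) = \left(-7559 + \left(6 + 188 \cdot 5184\right)\right) \left(-36652 + 27 \left(-54\right)\right) = \left(-7559 + \left(6 + 974592\right)\right) \left(-36652 - 1458\right) = \left(-7559 + 974598\right) \left(-38110\right) = 967039 \left(-38110\right) = -36853856290$)
$\frac{1}{J{\left(-17 \right)} + F} = \frac{1}{2 \left(-17\right) - 36853856290} = \frac{1}{-34 - 36853856290} = \frac{1}{-36853856324} = - \frac{1}{36853856324}$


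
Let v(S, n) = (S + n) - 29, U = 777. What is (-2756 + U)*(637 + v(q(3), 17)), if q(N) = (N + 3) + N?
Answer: -1254686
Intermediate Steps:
q(N) = 3 + 2*N (q(N) = (3 + N) + N = 3 + 2*N)
v(S, n) = -29 + S + n
(-2756 + U)*(637 + v(q(3), 17)) = (-2756 + 777)*(637 + (-29 + (3 + 2*3) + 17)) = -1979*(637 + (-29 + (3 + 6) + 17)) = -1979*(637 + (-29 + 9 + 17)) = -1979*(637 - 3) = -1979*634 = -1254686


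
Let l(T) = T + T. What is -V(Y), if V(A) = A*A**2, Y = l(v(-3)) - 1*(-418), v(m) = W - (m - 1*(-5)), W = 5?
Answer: -76225024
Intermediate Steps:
v(m) = -m (v(m) = 5 - (m - 1*(-5)) = 5 - (m + 5) = 5 - (5 + m) = 5 + (-5 - m) = -m)
l(T) = 2*T
Y = 424 (Y = 2*(-1*(-3)) - 1*(-418) = 2*3 + 418 = 6 + 418 = 424)
V(A) = A**3
-V(Y) = -1*424**3 = -1*76225024 = -76225024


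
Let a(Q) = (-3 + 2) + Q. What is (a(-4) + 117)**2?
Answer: 12544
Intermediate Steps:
a(Q) = -1 + Q
(a(-4) + 117)**2 = ((-1 - 4) + 117)**2 = (-5 + 117)**2 = 112**2 = 12544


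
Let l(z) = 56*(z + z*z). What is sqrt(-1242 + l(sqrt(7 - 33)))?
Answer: sqrt(-2698 + 56*I*sqrt(26)) ≈ 2.7448 + 52.015*I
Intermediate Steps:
l(z) = 56*z + 56*z**2 (l(z) = 56*(z + z**2) = 56*z + 56*z**2)
sqrt(-1242 + l(sqrt(7 - 33))) = sqrt(-1242 + 56*sqrt(7 - 33)*(1 + sqrt(7 - 33))) = sqrt(-1242 + 56*sqrt(-26)*(1 + sqrt(-26))) = sqrt(-1242 + 56*(I*sqrt(26))*(1 + I*sqrt(26))) = sqrt(-1242 + 56*I*sqrt(26)*(1 + I*sqrt(26)))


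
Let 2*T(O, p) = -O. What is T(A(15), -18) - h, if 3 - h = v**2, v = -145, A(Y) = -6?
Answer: 21025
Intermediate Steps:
T(O, p) = -O/2 (T(O, p) = (-O)/2 = -O/2)
h = -21022 (h = 3 - 1*(-145)**2 = 3 - 1*21025 = 3 - 21025 = -21022)
T(A(15), -18) - h = -1/2*(-6) - 1*(-21022) = 3 + 21022 = 21025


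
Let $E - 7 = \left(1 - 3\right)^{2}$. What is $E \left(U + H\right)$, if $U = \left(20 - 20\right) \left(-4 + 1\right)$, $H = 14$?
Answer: $154$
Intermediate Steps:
$U = 0$ ($U = 0 \left(-3\right) = 0$)
$E = 11$ ($E = 7 + \left(1 - 3\right)^{2} = 7 + \left(-2\right)^{2} = 7 + 4 = 11$)
$E \left(U + H\right) = 11 \left(0 + 14\right) = 11 \cdot 14 = 154$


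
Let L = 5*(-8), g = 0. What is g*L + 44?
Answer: 44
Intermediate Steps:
L = -40
g*L + 44 = 0*(-40) + 44 = 0 + 44 = 44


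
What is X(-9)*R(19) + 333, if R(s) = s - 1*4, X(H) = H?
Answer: 198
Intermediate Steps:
R(s) = -4 + s (R(s) = s - 4 = -4 + s)
X(-9)*R(19) + 333 = -9*(-4 + 19) + 333 = -9*15 + 333 = -135 + 333 = 198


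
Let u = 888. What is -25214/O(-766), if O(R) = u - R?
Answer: -12607/827 ≈ -15.244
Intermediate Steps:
O(R) = 888 - R
-25214/O(-766) = -25214/(888 - 1*(-766)) = -25214/(888 + 766) = -25214/1654 = -25214*1/1654 = -12607/827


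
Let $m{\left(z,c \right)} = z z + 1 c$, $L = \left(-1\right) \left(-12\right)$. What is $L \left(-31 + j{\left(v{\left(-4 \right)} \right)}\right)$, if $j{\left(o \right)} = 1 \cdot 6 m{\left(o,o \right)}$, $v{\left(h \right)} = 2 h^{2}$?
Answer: $75660$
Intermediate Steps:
$L = 12$
$m{\left(z,c \right)} = c + z^{2}$ ($m{\left(z,c \right)} = z^{2} + c = c + z^{2}$)
$j{\left(o \right)} = 6 o + 6 o^{2}$ ($j{\left(o \right)} = 1 \cdot 6 \left(o + o^{2}\right) = 6 \left(o + o^{2}\right) = 6 o + 6 o^{2}$)
$L \left(-31 + j{\left(v{\left(-4 \right)} \right)}\right) = 12 \left(-31 + 6 \cdot 2 \left(-4\right)^{2} \left(1 + 2 \left(-4\right)^{2}\right)\right) = 12 \left(-31 + 6 \cdot 2 \cdot 16 \left(1 + 2 \cdot 16\right)\right) = 12 \left(-31 + 6 \cdot 32 \left(1 + 32\right)\right) = 12 \left(-31 + 6 \cdot 32 \cdot 33\right) = 12 \left(-31 + 6336\right) = 12 \cdot 6305 = 75660$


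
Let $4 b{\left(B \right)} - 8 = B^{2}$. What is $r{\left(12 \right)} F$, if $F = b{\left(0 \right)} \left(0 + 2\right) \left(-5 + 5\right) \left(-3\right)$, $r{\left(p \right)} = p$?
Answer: $0$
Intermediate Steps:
$b{\left(B \right)} = 2 + \frac{B^{2}}{4}$
$F = 0$ ($F = \left(2 + \frac{0^{2}}{4}\right) \left(0 + 2\right) \left(-5 + 5\right) \left(-3\right) = \left(2 + \frac{1}{4} \cdot 0\right) 2 \cdot 0 \left(-3\right) = \left(2 + 0\right) 0 \left(-3\right) = 2 \cdot 0 \left(-3\right) = 0 \left(-3\right) = 0$)
$r{\left(12 \right)} F = 12 \cdot 0 = 0$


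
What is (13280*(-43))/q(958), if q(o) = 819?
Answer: -571040/819 ≈ -697.24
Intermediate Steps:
(13280*(-43))/q(958) = (13280*(-43))/819 = -571040*1/819 = -571040/819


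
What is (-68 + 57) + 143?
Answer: 132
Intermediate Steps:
(-68 + 57) + 143 = -11 + 143 = 132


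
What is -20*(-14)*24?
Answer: 6720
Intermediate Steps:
-20*(-14)*24 = 280*24 = 6720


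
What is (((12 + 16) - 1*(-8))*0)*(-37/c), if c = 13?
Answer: 0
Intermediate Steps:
(((12 + 16) - 1*(-8))*0)*(-37/c) = (((12 + 16) - 1*(-8))*0)*(-37/13) = ((28 + 8)*0)*(-37*1/13) = (36*0)*(-37/13) = 0*(-37/13) = 0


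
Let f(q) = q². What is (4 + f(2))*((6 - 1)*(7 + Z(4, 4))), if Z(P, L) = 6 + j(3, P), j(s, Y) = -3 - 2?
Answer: 320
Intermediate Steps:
j(s, Y) = -5
Z(P, L) = 1 (Z(P, L) = 6 - 5 = 1)
(4 + f(2))*((6 - 1)*(7 + Z(4, 4))) = (4 + 2²)*((6 - 1)*(7 + 1)) = (4 + 4)*(5*8) = 8*40 = 320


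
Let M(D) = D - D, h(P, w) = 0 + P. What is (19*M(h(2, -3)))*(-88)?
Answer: 0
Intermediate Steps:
h(P, w) = P
M(D) = 0
(19*M(h(2, -3)))*(-88) = (19*0)*(-88) = 0*(-88) = 0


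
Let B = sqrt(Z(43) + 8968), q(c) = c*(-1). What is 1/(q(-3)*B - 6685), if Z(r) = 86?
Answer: -6685/44607739 - 9*sqrt(1006)/44607739 ≈ -0.00015626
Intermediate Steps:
q(c) = -c
B = 3*sqrt(1006) (B = sqrt(86 + 8968) = sqrt(9054) = 3*sqrt(1006) ≈ 95.152)
1/(q(-3)*B - 6685) = 1/((-1*(-3))*(3*sqrt(1006)) - 6685) = 1/(3*(3*sqrt(1006)) - 6685) = 1/(9*sqrt(1006) - 6685) = 1/(-6685 + 9*sqrt(1006))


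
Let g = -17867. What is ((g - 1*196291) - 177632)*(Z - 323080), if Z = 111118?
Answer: 83044591980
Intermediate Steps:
((g - 1*196291) - 177632)*(Z - 323080) = ((-17867 - 1*196291) - 177632)*(111118 - 323080) = ((-17867 - 196291) - 177632)*(-211962) = (-214158 - 177632)*(-211962) = -391790*(-211962) = 83044591980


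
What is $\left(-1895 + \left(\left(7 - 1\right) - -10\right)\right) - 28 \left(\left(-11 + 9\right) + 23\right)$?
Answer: $-2467$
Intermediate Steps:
$\left(-1895 + \left(\left(7 - 1\right) - -10\right)\right) - 28 \left(\left(-11 + 9\right) + 23\right) = \left(-1895 + \left(6 + 10\right)\right) - 28 \left(-2 + 23\right) = \left(-1895 + 16\right) - 588 = -1879 - 588 = -2467$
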